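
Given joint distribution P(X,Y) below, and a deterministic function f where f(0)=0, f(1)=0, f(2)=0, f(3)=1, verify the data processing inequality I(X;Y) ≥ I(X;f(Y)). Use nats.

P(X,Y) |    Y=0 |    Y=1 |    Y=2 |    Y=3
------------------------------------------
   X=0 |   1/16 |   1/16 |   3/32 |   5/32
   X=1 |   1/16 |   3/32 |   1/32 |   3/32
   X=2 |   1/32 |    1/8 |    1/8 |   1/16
I(X;Y) = 0.0631, I(X;f(Y)) = 0.0244, inequality holds: 0.0631 ≥ 0.0244

Data Processing Inequality: For any Markov chain X → Y → Z, we have I(X;Y) ≥ I(X;Z).

Here Z = f(Y) is a deterministic function of Y, forming X → Y → Z.

Original I(X;Y) = 0.0631 nats

After applying f:
P(X,Z) where Z=f(Y):
- P(X,Z=0) = P(X,Y=0) + P(X,Y=1) + P(X,Y=2)
- P(X,Z=1) = P(X,Y=3)

I(X;Z) = I(X;f(Y)) = 0.0244 nats

Verification: 0.0631 ≥ 0.0244 ✓

Information cannot be created by processing; the function f can only lose information about X.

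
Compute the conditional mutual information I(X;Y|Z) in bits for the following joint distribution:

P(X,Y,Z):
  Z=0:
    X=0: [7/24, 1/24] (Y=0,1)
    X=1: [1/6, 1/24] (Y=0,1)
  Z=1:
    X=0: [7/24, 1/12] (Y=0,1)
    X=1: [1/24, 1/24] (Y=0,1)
0.0215 bits

Conditional mutual information: I(X;Y|Z) = H(X|Z) + H(Y|Z) - H(X,Y|Z)

H(Z) = 0.9950
H(X,Z) = 1.8292 → H(X|Z) = 0.8342
H(Y,Z) = 1.7179 → H(Y|Z) = 0.7230
H(X,Y,Z) = 2.5307 → H(X,Y|Z) = 1.5357

I(X;Y|Z) = 0.8342 + 0.7230 - 1.5357 = 0.0215 bits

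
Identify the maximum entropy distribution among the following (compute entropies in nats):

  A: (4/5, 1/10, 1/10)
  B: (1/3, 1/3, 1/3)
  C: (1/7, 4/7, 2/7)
B

For a discrete distribution over n outcomes, entropy is maximized by the uniform distribution.

Computing entropies:
H(A) = 0.6390 nats
H(B) = 1.0986 nats
H(C) = 0.9557 nats

The uniform distribution (where all probabilities equal 1/3) achieves the maximum entropy of log_e(3) = 1.0986 nats.

Distribution B has the highest entropy.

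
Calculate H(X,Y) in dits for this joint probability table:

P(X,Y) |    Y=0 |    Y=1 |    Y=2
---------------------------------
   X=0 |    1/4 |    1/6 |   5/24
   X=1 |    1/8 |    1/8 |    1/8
0.7608 dits

Joint entropy is H(X,Y) = -Σ_{x,y} p(x,y) log p(x,y).

Summing over all non-zero entries:
H(X,Y) = -[1/4·log_10(1/4) + 1/6·log_10(1/6) + 5/24·log_10(5/24) + 1/8·log_10(1/8) + 1/8·log_10(1/8) + 1/8·log_10(1/8)]
H(X,Y) = 0.7608 dits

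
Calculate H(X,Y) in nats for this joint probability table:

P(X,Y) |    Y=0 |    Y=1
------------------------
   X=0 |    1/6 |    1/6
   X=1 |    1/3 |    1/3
1.3297 nats

Joint entropy is H(X,Y) = -Σ_{x,y} p(x,y) log p(x,y).

Summing over all non-zero entries:
H(X,Y) = -[1/6·log_e(1/6) + 1/6·log_e(1/6) + 1/3·log_e(1/3) + 1/3·log_e(1/3)]
H(X,Y) = 1.3297 nats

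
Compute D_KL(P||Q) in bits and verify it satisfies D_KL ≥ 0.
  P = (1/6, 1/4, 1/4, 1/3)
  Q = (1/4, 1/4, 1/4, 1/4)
0.0409 bits

KL divergence satisfies the Gibbs inequality: D_KL(P||Q) ≥ 0 for all distributions P, Q.

D_KL(P||Q) = Σ p(x) log(p(x)/q(x))
Term by term:
  x=0: 1/6 × log_2[(1/6)/(1/4)] = -0.0975
  x=1: 1/4 × log_2[(1/4)/(1/4)] = 0.0000
  x=2: 1/4 × log_2[(1/4)/(1/4)] = 0.0000
  x=3: 1/3 × log_2[(1/3)/(1/4)] = 0.1383
D_KL(P||Q) = 0.0409 bits

D_KL(P||Q) = 0.0409 ≥ 0 ✓

This non-negativity is a fundamental property: relative entropy cannot be negative because it measures how different Q is from P.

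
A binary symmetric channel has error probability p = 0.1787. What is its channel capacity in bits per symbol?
0.3228 bits

For a binary symmetric channel (BSC) with error probability p:
Capacity C = 1 - H(p) bits per symbol

where H(p) = -p log₂(p) - (1-p) log₂(1-p) is the binary entropy function.

H(0.1787) = 0.6772 bits
C = 1 - 0.6772 = 0.3228 bits per symbol

This means we can reliably transmit up to 0.3228 bits of information per channel use.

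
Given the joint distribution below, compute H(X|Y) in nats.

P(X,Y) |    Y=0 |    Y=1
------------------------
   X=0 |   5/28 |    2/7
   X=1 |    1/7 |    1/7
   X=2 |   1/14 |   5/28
1.0477 nats

Using the chain rule: H(X|Y) = H(X,Y) - H(Y)

First, compute H(X,Y) = 1.7177 nats

Marginal P(Y) = (11/28, 17/28)
H(Y) = 0.6700 nats

H(X|Y) = H(X,Y) - H(Y) = 1.7177 - 0.6700 = 1.0477 nats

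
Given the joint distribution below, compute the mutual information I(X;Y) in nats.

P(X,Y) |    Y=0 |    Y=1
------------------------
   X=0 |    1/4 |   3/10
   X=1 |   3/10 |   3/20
0.0228 nats

Mutual information: I(X;Y) = H(X) + H(Y) - H(X,Y)

Marginals:
P(X) = (11/20, 9/20), H(X) = 0.6881 nats
P(Y) = (11/20, 9/20), H(Y) = 0.6881 nats

Joint entropy: H(X,Y) = 1.3535 nats

I(X;Y) = 0.6881 + 0.6881 - 1.3535 = 0.0228 nats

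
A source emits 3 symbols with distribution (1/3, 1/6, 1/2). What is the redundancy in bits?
0.1258 bits

Redundancy measures how far a source is from maximum entropy:
R = H_max - H(X)

Maximum entropy for 3 symbols: H_max = log_2(3) = 1.5850 bits
Actual entropy: H(X) = 1.4591 bits
Redundancy: R = 1.5850 - 1.4591 = 0.1258 bits

This redundancy represents potential for compression: the source could be compressed by 0.1258 bits per symbol.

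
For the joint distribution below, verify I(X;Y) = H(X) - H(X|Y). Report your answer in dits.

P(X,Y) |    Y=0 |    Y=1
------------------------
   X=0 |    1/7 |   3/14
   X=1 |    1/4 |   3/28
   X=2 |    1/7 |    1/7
I(X;Y) = 0.0148 dits

Mutual information has multiple equivalent forms:
- I(X;Y) = H(X) - H(X|Y)
- I(X;Y) = H(Y) - H(Y|X)
- I(X;Y) = H(X) + H(Y) - H(X,Y)

Computing all quantities:
H(X) = 0.4748, H(Y) = 0.2999, H(X,Y) = 0.7600
H(X|Y) = 0.4601, H(Y|X) = 0.2851

Verification:
H(X) - H(X|Y) = 0.4748 - 0.4601 = 0.0148
H(Y) - H(Y|X) = 0.2999 - 0.2851 = 0.0148
H(X) + H(Y) - H(X,Y) = 0.4748 + 0.2999 - 0.7600 = 0.0148

All forms give I(X;Y) = 0.0148 dits. ✓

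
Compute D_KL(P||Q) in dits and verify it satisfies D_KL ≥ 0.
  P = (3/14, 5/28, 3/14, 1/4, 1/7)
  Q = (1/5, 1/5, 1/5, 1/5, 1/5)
0.0074 dits

KL divergence satisfies the Gibbs inequality: D_KL(P||Q) ≥ 0 for all distributions P, Q.

D_KL(P||Q) = Σ p(x) log(p(x)/q(x))
Term by term:
  x=0: 3/14 × log_10[(3/14)/(1/5)] = 0.0064
  x=1: 5/28 × log_10[(5/28)/(1/5)] = -0.0088
  x=2: 3/14 × log_10[(3/14)/(1/5)] = 0.0064
  x=3: 1/4 × log_10[(1/4)/(1/5)] = 0.0242
  x=4: 1/7 × log_10[(1/7)/(1/5)] = -0.0209
D_KL(P||Q) = 0.0074 dits

D_KL(P||Q) = 0.0074 ≥ 0 ✓

This non-negativity is a fundamental property: relative entropy cannot be negative because it measures how different Q is from P.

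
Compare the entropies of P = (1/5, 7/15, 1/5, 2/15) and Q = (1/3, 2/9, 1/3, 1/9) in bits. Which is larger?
Q

Computing entropies in bits:
H(P) = 1.8295
H(Q) = 1.8911

Distribution Q has higher entropy.

Intuition: The distribution closer to uniform (more spread out) has higher entropy.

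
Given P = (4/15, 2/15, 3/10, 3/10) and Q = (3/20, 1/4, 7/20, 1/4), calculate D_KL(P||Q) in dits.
0.0339 dits

KL divergence: D_KL(P||Q) = Σ p(x) log(p(x)/q(x))

Computing term by term:
  x=0: 4/15 × log_10[(4/15)/(3/20)] = 4/15 × 0.2499 = 0.0666
  x=1: 2/15 × log_10[(2/15)/(1/4)] = 2/15 × -0.2730 = -0.0364
  x=2: 3/10 × log_10[(3/10)/(7/20)] = 3/10 × -0.0669 = -0.0201
  x=3: 3/10 × log_10[(3/10)/(1/4)] = 3/10 × 0.0792 = 0.0238

D_KL(P||Q) = 0.0339 dits

Note: KL divergence is always non-negative and equals 0 iff P = Q.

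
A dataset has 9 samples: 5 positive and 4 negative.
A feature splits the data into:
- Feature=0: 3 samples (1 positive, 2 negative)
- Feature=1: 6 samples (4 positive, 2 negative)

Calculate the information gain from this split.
0.0728 bits

Information Gain = H(Y) - H(Y|Feature)

Before split:
P(positive) = 5/9 = 0.5556
H(Y) = 0.9911 bits

After split:
Feature=0: H = 0.9183 bits (weight = 3/9)
Feature=1: H = 0.9183 bits (weight = 6/9)
H(Y|Feature) = (3/9)×0.9183 + (6/9)×0.9183 = 0.9183 bits

Information Gain = 0.9911 - 0.9183 = 0.0728 bits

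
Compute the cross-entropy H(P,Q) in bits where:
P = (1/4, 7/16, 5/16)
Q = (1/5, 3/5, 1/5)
1.6285 bits

Cross-entropy: H(P,Q) = -Σ p(x) log q(x)

Alternatively: H(P,Q) = H(P) + D_KL(P||Q)
H(P) = 1.5462 bits
D_KL(P||Q) = 0.0823 bits

H(P,Q) = 1.5462 + 0.0823 = 1.6285 bits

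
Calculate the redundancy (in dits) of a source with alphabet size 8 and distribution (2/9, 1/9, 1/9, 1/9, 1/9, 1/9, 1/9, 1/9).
0.0157 dits

Redundancy measures how far a source is from maximum entropy:
R = H_max - H(X)

Maximum entropy for 8 symbols: H_max = log_10(8) = 0.9031 dits
Actual entropy: H(X) = 0.8873 dits
Redundancy: R = 0.9031 - 0.8873 = 0.0157 dits

This redundancy represents potential for compression: the source could be compressed by 0.0157 dits per symbol.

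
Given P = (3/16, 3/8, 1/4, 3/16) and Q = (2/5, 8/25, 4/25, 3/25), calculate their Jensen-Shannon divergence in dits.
0.0128 dits

Jensen-Shannon divergence is:
JSD(P||Q) = 0.5 × D_KL(P||M) + 0.5 × D_KL(Q||M)
where M = 0.5 × (P + Q) is the mixture distribution.

M = 0.5 × (3/16, 3/8, 1/4, 3/16) + 0.5 × (2/5, 8/25, 4/25, 3/25) = (0.29375, 0.3475, 0.205, 0.15375)

D_KL(P||M) = 0.0136 dits
D_KL(Q||M) = 0.0120 dits

JSD(P||Q) = 0.5 × 0.0136 + 0.5 × 0.0120 = 0.0128 dits

Unlike KL divergence, JSD is symmetric and bounded: 0 ≤ JSD ≤ log(2).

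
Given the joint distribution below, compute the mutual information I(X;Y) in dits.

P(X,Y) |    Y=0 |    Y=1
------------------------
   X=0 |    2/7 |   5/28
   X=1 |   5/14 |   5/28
0.0006 dits

Mutual information: I(X;Y) = H(X) + H(Y) - H(X,Y)

Marginals:
P(X) = (13/28, 15/28), H(X) = 0.2999 dits
P(Y) = (9/14, 5/14), H(Y) = 0.2831 dits

Joint entropy: H(X,Y) = 0.5824 dits

I(X;Y) = 0.2999 + 0.2831 - 0.5824 = 0.0006 dits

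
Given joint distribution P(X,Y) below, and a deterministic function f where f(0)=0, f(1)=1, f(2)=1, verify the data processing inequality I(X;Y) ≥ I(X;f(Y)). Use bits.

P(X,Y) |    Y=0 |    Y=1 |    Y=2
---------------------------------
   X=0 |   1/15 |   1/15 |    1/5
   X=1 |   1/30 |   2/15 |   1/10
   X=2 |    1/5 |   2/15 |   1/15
I(X;Y) = 0.1647, I(X;f(Y)) = 0.0957, inequality holds: 0.1647 ≥ 0.0957

Data Processing Inequality: For any Markov chain X → Y → Z, we have I(X;Y) ≥ I(X;Z).

Here Z = f(Y) is a deterministic function of Y, forming X → Y → Z.

Original I(X;Y) = 0.1647 bits

After applying f:
P(X,Z) where Z=f(Y):
- P(X,Z=0) = P(X,Y=0)
- P(X,Z=1) = P(X,Y=1) + P(X,Y=2)

I(X;Z) = I(X;f(Y)) = 0.0957 bits

Verification: 0.1647 ≥ 0.0957 ✓

Information cannot be created by processing; the function f can only lose information about X.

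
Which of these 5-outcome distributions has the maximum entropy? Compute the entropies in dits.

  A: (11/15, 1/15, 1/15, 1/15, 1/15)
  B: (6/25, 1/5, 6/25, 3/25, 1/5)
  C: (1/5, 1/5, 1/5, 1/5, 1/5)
C

For a discrete distribution over n outcomes, entropy is maximized by the uniform distribution.

Computing entropies:
H(A) = 0.4124 dits
H(B) = 0.6876 dits
H(C) = 0.6990 dits

The uniform distribution (where all probabilities equal 1/5) achieves the maximum entropy of log_10(5) = 0.6990 dits.

Distribution C has the highest entropy.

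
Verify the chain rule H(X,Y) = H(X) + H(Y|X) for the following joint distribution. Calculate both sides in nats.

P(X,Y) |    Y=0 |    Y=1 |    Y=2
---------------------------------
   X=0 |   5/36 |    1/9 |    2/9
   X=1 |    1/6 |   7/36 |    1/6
H(X,Y) = 1.7682, H(X) = 0.6916, H(Y|X) = 1.0766 (all in nats)

Chain rule: H(X,Y) = H(X) + H(Y|X)

Left side — joint entropy directly:
H(X,Y) = -Σ p(x,y) log p(x,y) = 1.7682 nats

Right side — compute H(Y|X) from the conditional distributions:
P(X) = (17/36, 19/36), so H(X) = 0.6916 nats
H(Y|X) = Σ_x P(X=x) · H(Y|X=x):
  P(Y|X=0) = (5/17, 4/17, 8/17), H(Y|X=0) = 1.0551, weight P(X=0) = 17/36
  P(Y|X=1) = (6/19, 7/19, 6/19), H(Y|X=1) = 1.0959, weight P(X=1) = 19/36
H(Y|X) = 1.0766 nats

H(X) + H(Y|X) = 0.6916 + 1.0766 = 1.7682 nats

Both sides equal 1.7682 nats. ✓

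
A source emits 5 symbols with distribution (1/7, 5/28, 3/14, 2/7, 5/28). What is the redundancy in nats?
0.0281 nats

Redundancy measures how far a source is from maximum entropy:
R = H_max - H(X)

Maximum entropy for 5 symbols: H_max = log_e(5) = 1.6094 nats
Actual entropy: H(X) = 1.5813 nats
Redundancy: R = 1.6094 - 1.5813 = 0.0281 nats

This redundancy represents potential for compression: the source could be compressed by 0.0281 nats per symbol.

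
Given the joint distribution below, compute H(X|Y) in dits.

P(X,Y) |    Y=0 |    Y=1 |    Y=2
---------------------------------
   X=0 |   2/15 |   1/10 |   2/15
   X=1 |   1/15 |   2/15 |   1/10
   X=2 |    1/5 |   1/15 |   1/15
0.4521 dits

Using the chain rule: H(X|Y) = H(X,Y) - H(Y)

First, compute H(X,Y) = 0.9250 dits

Marginal P(Y) = (2/5, 3/10, 3/10)
H(Y) = 0.4729 dits

H(X|Y) = H(X,Y) - H(Y) = 0.9250 - 0.4729 = 0.4521 dits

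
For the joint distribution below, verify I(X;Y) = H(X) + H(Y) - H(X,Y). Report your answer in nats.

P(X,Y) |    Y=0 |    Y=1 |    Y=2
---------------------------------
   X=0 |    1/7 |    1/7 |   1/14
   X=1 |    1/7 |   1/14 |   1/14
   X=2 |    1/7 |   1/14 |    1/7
I(X;Y) = 0.0284 nats

Mutual information has multiple equivalent forms:
- I(X;Y) = H(X) - H(X|Y)
- I(X;Y) = H(Y) - H(Y|X)
- I(X;Y) = H(X) + H(Y) - H(X,Y)

Computing all quantities:
H(X) = 1.0934, H(Y) = 1.0790, H(X,Y) = 2.1440
H(X|Y) = 1.0650, H(Y|X) = 1.0506

Verification:
H(X) - H(X|Y) = 1.0934 - 1.0650 = 0.0284
H(Y) - H(Y|X) = 1.0790 - 1.0506 = 0.0284
H(X) + H(Y) - H(X,Y) = 1.0934 + 1.0790 - 2.1440 = 0.0284

All forms give I(X;Y) = 0.0284 nats. ✓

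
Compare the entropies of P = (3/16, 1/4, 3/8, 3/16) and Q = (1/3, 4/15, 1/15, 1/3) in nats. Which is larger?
P

Computing entropies in nats:
H(P) = 1.3421
H(Q) = 1.2654

Distribution P has higher entropy.

Intuition: The distribution closer to uniform (more spread out) has higher entropy.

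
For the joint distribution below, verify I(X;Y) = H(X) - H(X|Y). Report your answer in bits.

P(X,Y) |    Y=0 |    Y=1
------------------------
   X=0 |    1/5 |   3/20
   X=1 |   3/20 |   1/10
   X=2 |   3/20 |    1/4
I(X;Y) = 0.0307 bits

Mutual information has multiple equivalent forms:
- I(X;Y) = H(X) - H(X|Y)
- I(X;Y) = H(Y) - H(Y|X)
- I(X;Y) = H(X) + H(Y) - H(X,Y)

Computing all quantities:
H(X) = 1.5589, H(Y) = 1.0000, H(X,Y) = 2.5282
H(X|Y) = 1.5282, H(Y|X) = 0.9693

Verification:
H(X) - H(X|Y) = 1.5589 - 1.5282 = 0.0307
H(Y) - H(Y|X) = 1.0000 - 0.9693 = 0.0307
H(X) + H(Y) - H(X,Y) = 1.5589 + 1.0000 - 2.5282 = 0.0307

All forms give I(X;Y) = 0.0307 bits. ✓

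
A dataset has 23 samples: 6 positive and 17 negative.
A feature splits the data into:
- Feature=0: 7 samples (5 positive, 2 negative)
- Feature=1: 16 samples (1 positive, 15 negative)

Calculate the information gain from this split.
0.3307 bits

Information Gain = H(Y) - H(Y|Feature)

Before split:
P(positive) = 6/23 = 0.2609
H(Y) = 0.8281 bits

After split:
Feature=0: H = 0.8631 bits (weight = 7/23)
Feature=1: H = 0.3373 bits (weight = 16/23)
H(Y|Feature) = (7/23)×0.8631 + (16/23)×0.3373 = 0.4973 bits

Information Gain = 0.8281 - 0.4973 = 0.3307 bits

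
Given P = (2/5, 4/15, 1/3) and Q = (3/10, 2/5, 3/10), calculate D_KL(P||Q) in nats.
0.0421 nats

KL divergence: D_KL(P||Q) = Σ p(x) log(p(x)/q(x))

Computing term by term:
  x=0: 2/5 × log_e[(2/5)/(3/10)] = 2/5 × 0.2877 = 0.1151
  x=1: 4/15 × log_e[(4/15)/(2/5)] = 4/15 × -0.4055 = -0.1081
  x=2: 1/3 × log_e[(1/3)/(3/10)] = 1/3 × 0.1054 = 0.0351

D_KL(P||Q) = 0.0421 nats

Note: KL divergence is always non-negative and equals 0 iff P = Q.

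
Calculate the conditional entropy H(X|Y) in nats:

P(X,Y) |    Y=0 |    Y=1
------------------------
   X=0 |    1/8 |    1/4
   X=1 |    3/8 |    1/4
0.6277 nats

Using the chain rule: H(X|Y) = H(X,Y) - H(Y)

First, compute H(X,Y) = 1.3209 nats

Marginal P(Y) = (1/2, 1/2)
H(Y) = 0.6931 nats

H(X|Y) = H(X,Y) - H(Y) = 1.3209 - 0.6931 = 0.6277 nats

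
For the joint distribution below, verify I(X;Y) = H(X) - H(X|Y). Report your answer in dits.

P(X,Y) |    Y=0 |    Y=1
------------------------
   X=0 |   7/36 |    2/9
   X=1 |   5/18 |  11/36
I(X;Y) = 0.0000 dits

Mutual information has multiple equivalent forms:
- I(X;Y) = H(X) - H(X|Y)
- I(X;Y) = H(Y) - H(Y|X)
- I(X;Y) = H(X) + H(Y) - H(X,Y)

Computing all quantities:
H(X) = 0.2950, H(Y) = 0.3004, H(X,Y) = 0.5953
H(X|Y) = 0.2950, H(Y|X) = 0.3003

Verification:
H(X) - H(X|Y) = 0.2950 - 0.2950 = 0.0000
H(Y) - H(Y|X) = 0.3004 - 0.3003 = 0.0000
H(X) + H(Y) - H(X,Y) = 0.2950 + 0.3004 - 0.5953 = 0.0000

All forms give I(X;Y) = 0.0000 dits. ✓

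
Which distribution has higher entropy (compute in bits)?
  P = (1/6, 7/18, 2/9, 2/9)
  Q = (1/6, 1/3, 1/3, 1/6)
P

Computing entropies in bits:
H(P) = 1.9251
H(Q) = 1.9183

Distribution P has higher entropy.

Intuition: The distribution closer to uniform (more spread out) has higher entropy.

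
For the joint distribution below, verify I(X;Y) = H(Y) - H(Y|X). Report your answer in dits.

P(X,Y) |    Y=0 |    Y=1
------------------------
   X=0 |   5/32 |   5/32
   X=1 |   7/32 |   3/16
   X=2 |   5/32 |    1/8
I(X;Y) = 0.0004 dits

Mutual information has multiple equivalent forms:
- I(X;Y) = H(X) - H(X|Y)
- I(X;Y) = H(Y) - H(Y|X)
- I(X;Y) = H(X) + H(Y) - H(X,Y)

Computing all quantities:
H(X) = 0.4717, H(Y) = 0.3002, H(X,Y) = 0.7715
H(X|Y) = 0.4713, H(Y|X) = 0.2998

Verification:
H(X) - H(X|Y) = 0.4717 - 0.4713 = 0.0004
H(Y) - H(Y|X) = 0.3002 - 0.2998 = 0.0004
H(X) + H(Y) - H(X,Y) = 0.4717 + 0.3002 - 0.7715 = 0.0004

All forms give I(X;Y) = 0.0004 dits. ✓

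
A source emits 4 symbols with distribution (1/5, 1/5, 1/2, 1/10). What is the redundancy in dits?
0.0720 dits

Redundancy measures how far a source is from maximum entropy:
R = H_max - H(X)

Maximum entropy for 4 symbols: H_max = log_10(4) = 0.6021 dits
Actual entropy: H(X) = 0.5301 dits
Redundancy: R = 0.6021 - 0.5301 = 0.0720 dits

This redundancy represents potential for compression: the source could be compressed by 0.0720 dits per symbol.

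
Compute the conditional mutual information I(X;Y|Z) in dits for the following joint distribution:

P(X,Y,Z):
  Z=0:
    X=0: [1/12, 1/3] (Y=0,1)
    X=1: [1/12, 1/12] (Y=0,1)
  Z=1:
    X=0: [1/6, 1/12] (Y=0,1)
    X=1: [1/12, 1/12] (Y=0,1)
0.0133 dits

Conditional mutual information: I(X;Y|Z) = H(X|Z) + H(Y|Z) - H(X,Y|Z)

H(Z) = 0.2950
H(X,Z) = 0.5683 → H(X|Z) = 0.2734
H(Y,Z) = 0.5683 → H(Y|Z) = 0.2734
H(X,Y,Z) = 0.8283 → H(X,Y|Z) = 0.5334

I(X;Y|Z) = 0.2734 + 0.2734 - 0.5334 = 0.0133 dits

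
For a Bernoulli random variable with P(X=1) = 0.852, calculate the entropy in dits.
0.1821 dits

The binary entropy function is:
H(p) = -p log(p) - (1-p) log(1-p)

H(0.852) = -0.852 × log_10(0.852) - 0.148 × log_10(0.148)
H(0.852) = 0.1821 dits

Note: Binary entropy is maximized at p=0.5 (H=1 bit) and minimized at p=0 or p=1 (H=0).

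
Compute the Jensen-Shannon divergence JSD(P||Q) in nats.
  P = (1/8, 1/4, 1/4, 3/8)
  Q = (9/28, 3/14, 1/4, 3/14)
0.0342 nats

Jensen-Shannon divergence is:
JSD(P||Q) = 0.5 × D_KL(P||M) + 0.5 × D_KL(Q||M)
where M = 0.5 × (P + Q) is the mixture distribution.

M = 0.5 × (1/8, 1/4, 1/4, 3/8) + 0.5 × (9/28, 3/14, 1/4, 3/14) = (0.223214, 0.232143, 1/4, 0.294643)

D_KL(P||M) = 0.0365 nats
D_KL(Q||M) = 0.0318 nats

JSD(P||Q) = 0.5 × 0.0365 + 0.5 × 0.0318 = 0.0342 nats

Unlike KL divergence, JSD is symmetric and bounded: 0 ≤ JSD ≤ log(2).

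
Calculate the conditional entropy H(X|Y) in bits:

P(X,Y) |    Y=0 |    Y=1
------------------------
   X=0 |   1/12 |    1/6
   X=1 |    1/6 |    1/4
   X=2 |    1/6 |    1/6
1.5422 bits

Using the chain rule: H(X|Y) = H(X,Y) - H(Y)

First, compute H(X,Y) = 2.5221 bits

Marginal P(Y) = (5/12, 7/12)
H(Y) = 0.9799 bits

H(X|Y) = H(X,Y) - H(Y) = 2.5221 - 0.9799 = 1.5422 bits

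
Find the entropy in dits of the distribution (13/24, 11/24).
0.2995 dits

Shannon entropy is H(X) = -Σ p(x) log p(x).

For P = (13/24, 11/24):
H = -13/24 × log_10(13/24) -11/24 × log_10(11/24)
H = 0.2995 dits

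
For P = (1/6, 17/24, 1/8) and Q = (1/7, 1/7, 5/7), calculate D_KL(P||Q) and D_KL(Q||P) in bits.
D_KL(P||Q) = 1.3589, D_KL(Q||P) = 1.4344

KL divergence is not symmetric: D_KL(P||Q) ≠ D_KL(Q||P) in general.

D_KL(P||Q) = 1.3589 bits
D_KL(Q||P) = 1.4344 bits

No, they are not equal!

This asymmetry is why KL divergence is not a true distance metric.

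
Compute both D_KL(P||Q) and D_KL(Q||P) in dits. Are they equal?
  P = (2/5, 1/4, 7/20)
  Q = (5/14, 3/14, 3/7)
D_KL(P||Q) = 0.0056, D_KL(Q||P) = 0.0058

KL divergence is not symmetric: D_KL(P||Q) ≠ D_KL(Q||P) in general.

D_KL(P||Q) = 0.0056 dits
D_KL(Q||P) = 0.0058 dits

No, they are not equal!

This asymmetry is why KL divergence is not a true distance metric.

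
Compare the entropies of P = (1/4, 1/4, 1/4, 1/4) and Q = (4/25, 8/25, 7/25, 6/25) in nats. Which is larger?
P

Computing entropies in nats:
H(P) = 1.3863
H(Q) = 1.3568

Distribution P has higher entropy.

Intuition: The distribution closer to uniform (more spread out) has higher entropy.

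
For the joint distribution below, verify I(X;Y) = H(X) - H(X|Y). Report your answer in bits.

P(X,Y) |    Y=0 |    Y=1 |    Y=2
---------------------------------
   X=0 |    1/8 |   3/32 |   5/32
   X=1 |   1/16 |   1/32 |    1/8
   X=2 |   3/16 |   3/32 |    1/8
I(X;Y) = 0.0336 bits

Mutual information has multiple equivalent forms:
- I(X;Y) = H(X) - H(X|Y)
- I(X;Y) = H(Y) - H(Y|X)
- I(X;Y) = H(X) + H(Y) - H(X,Y)

Computing all quantities:
H(X) = 1.5382, H(Y) = 1.5382, H(X,Y) = 3.0428
H(X|Y) = 1.5046, H(Y|X) = 1.5046

Verification:
H(X) - H(X|Y) = 1.5382 - 1.5046 = 0.0336
H(Y) - H(Y|X) = 1.5382 - 1.5046 = 0.0336
H(X) + H(Y) - H(X,Y) = 1.5382 + 1.5382 - 3.0428 = 0.0336

All forms give I(X;Y) = 0.0336 bits. ✓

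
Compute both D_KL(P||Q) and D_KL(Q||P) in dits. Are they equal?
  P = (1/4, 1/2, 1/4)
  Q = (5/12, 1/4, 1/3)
D_KL(P||Q) = 0.0638, D_KL(Q||P) = 0.0588

KL divergence is not symmetric: D_KL(P||Q) ≠ D_KL(Q||P) in general.

D_KL(P||Q) = 0.0638 dits
D_KL(Q||P) = 0.0588 dits

No, they are not equal!

This asymmetry is why KL divergence is not a true distance metric.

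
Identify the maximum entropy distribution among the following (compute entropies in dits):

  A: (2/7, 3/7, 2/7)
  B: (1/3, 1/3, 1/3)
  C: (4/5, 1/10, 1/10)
B

For a discrete distribution over n outcomes, entropy is maximized by the uniform distribution.

Computing entropies:
H(A) = 0.4686 dits
H(B) = 0.4771 dits
H(C) = 0.2775 dits

The uniform distribution (where all probabilities equal 1/3) achieves the maximum entropy of log_10(3) = 0.4771 dits.

Distribution B has the highest entropy.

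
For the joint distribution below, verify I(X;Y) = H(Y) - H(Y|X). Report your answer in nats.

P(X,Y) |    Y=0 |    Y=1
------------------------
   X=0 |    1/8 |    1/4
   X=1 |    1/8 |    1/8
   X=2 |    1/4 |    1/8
I(X;Y) = 0.0425 nats

Mutual information has multiple equivalent forms:
- I(X;Y) = H(X) - H(X|Y)
- I(X;Y) = H(Y) - H(Y|X)
- I(X;Y) = H(X) + H(Y) - H(X,Y)

Computing all quantities:
H(X) = 1.0822, H(Y) = 0.6931, H(X,Y) = 1.7329
H(X|Y) = 1.0397, H(Y|X) = 0.6507

Verification:
H(X) - H(X|Y) = 1.0822 - 1.0397 = 0.0425
H(Y) - H(Y|X) = 0.6931 - 0.6507 = 0.0425
H(X) + H(Y) - H(X,Y) = 1.0822 + 0.6931 - 1.7329 = 0.0425

All forms give I(X;Y) = 0.0425 nats. ✓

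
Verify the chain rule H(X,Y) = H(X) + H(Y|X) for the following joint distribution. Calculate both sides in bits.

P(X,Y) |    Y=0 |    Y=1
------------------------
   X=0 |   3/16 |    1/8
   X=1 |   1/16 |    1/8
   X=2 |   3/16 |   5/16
H(X,Y) = 2.4300, H(X) = 1.4772, H(Y|X) = 0.9528 (all in bits)

Chain rule: H(X,Y) = H(X) + H(Y|X)

Left side — joint entropy directly:
H(X,Y) = -Σ p(x,y) log p(x,y) = 2.4300 bits

Right side — compute H(Y|X) from the conditional distributions:
P(X) = (5/16, 3/16, 1/2), so H(X) = 1.4772 bits
H(Y|X) = Σ_x P(X=x) · H(Y|X=x):
  P(Y|X=0) = (3/5, 2/5), H(Y|X=0) = 0.9710, weight P(X=0) = 5/16
  P(Y|X=1) = (1/3, 2/3), H(Y|X=1) = 0.9183, weight P(X=1) = 3/16
  P(Y|X=2) = (3/8, 5/8), H(Y|X=2) = 0.9544, weight P(X=2) = 1/2
H(Y|X) = 0.9528 bits

H(X) + H(Y|X) = 1.4772 + 0.9528 = 2.4300 bits

Both sides equal 2.4300 bits. ✓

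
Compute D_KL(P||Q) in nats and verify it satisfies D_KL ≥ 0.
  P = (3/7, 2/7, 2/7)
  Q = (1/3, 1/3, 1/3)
0.0196 nats

KL divergence satisfies the Gibbs inequality: D_KL(P||Q) ≥ 0 for all distributions P, Q.

D_KL(P||Q) = Σ p(x) log(p(x)/q(x))
Term by term:
  x=0: 3/7 × log_e[(3/7)/(1/3)] = 0.1077
  x=1: 2/7 × log_e[(2/7)/(1/3)] = -0.0440
  x=2: 2/7 × log_e[(2/7)/(1/3)] = -0.0440
D_KL(P||Q) = 0.0196 nats

D_KL(P||Q) = 0.0196 ≥ 0 ✓

This non-negativity is a fundamental property: relative entropy cannot be negative because it measures how different Q is from P.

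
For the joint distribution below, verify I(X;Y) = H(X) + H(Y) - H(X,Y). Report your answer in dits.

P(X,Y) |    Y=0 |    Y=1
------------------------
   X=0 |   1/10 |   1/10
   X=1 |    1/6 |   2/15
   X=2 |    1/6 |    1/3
I(X;Y) = 0.0092 dits

Mutual information has multiple equivalent forms:
- I(X;Y) = H(X) - H(X|Y)
- I(X;Y) = H(Y) - H(Y|X)
- I(X;Y) = H(X) + H(Y) - H(X,Y)

Computing all quantities:
H(X) = 0.4472, H(Y) = 0.2972, H(X,Y) = 0.7351
H(X|Y) = 0.4379, H(Y|X) = 0.2879

Verification:
H(X) - H(X|Y) = 0.4472 - 0.4379 = 0.0092
H(Y) - H(Y|X) = 0.2972 - 0.2879 = 0.0092
H(X) + H(Y) - H(X,Y) = 0.4472 + 0.2972 - 0.7351 = 0.0092

All forms give I(X;Y) = 0.0092 dits. ✓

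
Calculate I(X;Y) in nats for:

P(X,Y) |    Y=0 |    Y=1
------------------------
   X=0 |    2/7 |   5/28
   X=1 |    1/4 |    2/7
0.0111 nats

Mutual information: I(X;Y) = H(X) + H(Y) - H(X,Y)

Marginals:
P(X) = (13/28, 15/28), H(X) = 0.6906 nats
P(Y) = (15/28, 13/28), H(Y) = 0.6906 nats

Joint entropy: H(X,Y) = 1.3701 nats

I(X;Y) = 0.6906 + 0.6906 - 1.3701 = 0.0111 nats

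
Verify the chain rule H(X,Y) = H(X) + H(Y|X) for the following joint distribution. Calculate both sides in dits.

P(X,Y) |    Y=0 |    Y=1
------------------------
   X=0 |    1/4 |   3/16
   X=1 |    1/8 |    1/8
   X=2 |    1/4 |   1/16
H(X,Y) = 0.7384, H(X) = 0.4654, H(Y|X) = 0.2729 (all in dits)

Chain rule: H(X,Y) = H(X) + H(Y|X)

Left side — joint entropy directly:
H(X,Y) = -Σ p(x,y) log p(x,y) = 0.7384 dits

Right side — compute H(Y|X) from the conditional distributions:
P(X) = (7/16, 1/4, 5/16), so H(X) = 0.4654 dits
H(Y|X) = Σ_x P(X=x) · H(Y|X=x):
  P(Y|X=0) = (4/7, 3/7), H(Y|X=0) = 0.2966, weight P(X=0) = 7/16
  P(Y|X=1) = (1/2, 1/2), H(Y|X=1) = 0.3010, weight P(X=1) = 1/4
  P(Y|X=2) = (4/5, 1/5), H(Y|X=2) = 0.2173, weight P(X=2) = 5/16
H(Y|X) = 0.2729 dits

H(X) + H(Y|X) = 0.4654 + 0.2729 = 0.7384 dits

Both sides equal 0.7384 dits. ✓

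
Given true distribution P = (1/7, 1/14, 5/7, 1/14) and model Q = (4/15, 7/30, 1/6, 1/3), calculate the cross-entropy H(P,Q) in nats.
1.6511 nats

Cross-entropy: H(P,Q) = -Σ p(x) log q(x)

Alternatively: H(P,Q) = H(P) + D_KL(P||Q)
H(P) = 0.8953 nats
D_KL(P||Q) = 0.7557 nats

H(P,Q) = 0.8953 + 0.7557 = 1.6511 nats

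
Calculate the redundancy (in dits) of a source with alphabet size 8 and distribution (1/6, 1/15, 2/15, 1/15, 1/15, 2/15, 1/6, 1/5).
0.0353 dits

Redundancy measures how far a source is from maximum entropy:
R = H_max - H(X)

Maximum entropy for 8 symbols: H_max = log_10(8) = 0.9031 dits
Actual entropy: H(X) = 0.8677 dits
Redundancy: R = 0.9031 - 0.8677 = 0.0353 dits

This redundancy represents potential for compression: the source could be compressed by 0.0353 dits per symbol.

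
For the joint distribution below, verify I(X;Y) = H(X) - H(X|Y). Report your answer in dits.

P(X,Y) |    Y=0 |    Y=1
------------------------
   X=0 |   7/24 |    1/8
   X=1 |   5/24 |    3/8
I(X;Y) = 0.0254 dits

Mutual information has multiple equivalent forms:
- I(X;Y) = H(X) - H(X|Y)
- I(X;Y) = H(Y) - H(Y|X)
- I(X;Y) = H(X) + H(Y) - H(X,Y)

Computing all quantities:
H(X) = 0.2950, H(Y) = 0.3010, H(X,Y) = 0.5706
H(X|Y) = 0.2696, H(Y|X) = 0.2757

Verification:
H(X) - H(X|Y) = 0.2950 - 0.2696 = 0.0254
H(Y) - H(Y|X) = 0.3010 - 0.2757 = 0.0254
H(X) + H(Y) - H(X,Y) = 0.2950 + 0.3010 - 0.5706 = 0.0254

All forms give I(X;Y) = 0.0254 dits. ✓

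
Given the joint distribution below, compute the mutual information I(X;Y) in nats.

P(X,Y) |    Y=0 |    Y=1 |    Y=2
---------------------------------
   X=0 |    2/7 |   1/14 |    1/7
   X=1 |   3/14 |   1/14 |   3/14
0.0123 nats

Mutual information: I(X;Y) = H(X) + H(Y) - H(X,Y)

Marginals:
P(X) = (1/2, 1/2), H(X) = 0.6931 nats
P(Y) = (1/2, 1/7, 5/14), H(Y) = 0.9923 nats

Joint entropy: H(X,Y) = 1.6731 nats

I(X;Y) = 0.6931 + 0.9923 - 1.6731 = 0.0123 nats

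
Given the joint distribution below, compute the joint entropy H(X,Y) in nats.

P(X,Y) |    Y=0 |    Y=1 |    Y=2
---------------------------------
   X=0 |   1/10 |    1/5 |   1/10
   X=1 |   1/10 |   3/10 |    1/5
1.6957 nats

Joint entropy is H(X,Y) = -Σ_{x,y} p(x,y) log p(x,y).

Summing over all non-zero entries:
H(X,Y) = -[1/10·log_e(1/10) + 1/5·log_e(1/5) + 1/10·log_e(1/10) + 1/10·log_e(1/10) + 3/10·log_e(3/10) + 1/5·log_e(1/5)]
H(X,Y) = 1.6957 nats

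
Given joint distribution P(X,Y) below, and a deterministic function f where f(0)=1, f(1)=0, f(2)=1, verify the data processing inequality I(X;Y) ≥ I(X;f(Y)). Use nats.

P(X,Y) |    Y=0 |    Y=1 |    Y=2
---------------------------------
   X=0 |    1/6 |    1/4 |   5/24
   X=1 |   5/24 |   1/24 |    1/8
I(X;Y) = 0.0638, I(X;f(Y)) = 0.0522, inequality holds: 0.0638 ≥ 0.0522

Data Processing Inequality: For any Markov chain X → Y → Z, we have I(X;Y) ≥ I(X;Z).

Here Z = f(Y) is a deterministic function of Y, forming X → Y → Z.

Original I(X;Y) = 0.0638 nats

After applying f:
P(X,Z) where Z=f(Y):
- P(X,Z=0) = P(X,Y=1)
- P(X,Z=1) = P(X,Y=0) + P(X,Y=2)

I(X;Z) = I(X;f(Y)) = 0.0522 nats

Verification: 0.0638 ≥ 0.0522 ✓

Information cannot be created by processing; the function f can only lose information about X.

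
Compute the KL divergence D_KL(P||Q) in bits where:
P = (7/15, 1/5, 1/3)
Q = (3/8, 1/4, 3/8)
0.0262 bits

KL divergence: D_KL(P||Q) = Σ p(x) log(p(x)/q(x))

Computing term by term:
  x=0: 7/15 × log_2[(7/15)/(3/8)] = 7/15 × 0.3155 = 0.1472
  x=1: 1/5 × log_2[(1/5)/(1/4)] = 1/5 × -0.3219 = -0.0644
  x=2: 1/3 × log_2[(1/3)/(3/8)] = 1/3 × -0.1699 = -0.0566

D_KL(P||Q) = 0.0262 bits

Note: KL divergence is always non-negative and equals 0 iff P = Q.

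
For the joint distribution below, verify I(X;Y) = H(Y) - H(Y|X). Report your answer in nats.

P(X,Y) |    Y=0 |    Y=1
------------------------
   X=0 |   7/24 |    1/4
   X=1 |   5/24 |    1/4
I(X;Y) = 0.0035 nats

Mutual information has multiple equivalent forms:
- I(X;Y) = H(X) - H(X|Y)
- I(X;Y) = H(Y) - H(Y|X)
- I(X;Y) = H(X) + H(Y) - H(X,Y)

Computing all quantities:
H(X) = 0.6897, H(Y) = 0.6931, H(X,Y) = 1.3793
H(X|Y) = 0.6862, H(Y|X) = 0.6896

Verification:
H(X) - H(X|Y) = 0.6897 - 0.6862 = 0.0035
H(Y) - H(Y|X) = 0.6931 - 0.6896 = 0.0035
H(X) + H(Y) - H(X,Y) = 0.6897 + 0.6931 - 1.3793 = 0.0035

All forms give I(X;Y) = 0.0035 nats. ✓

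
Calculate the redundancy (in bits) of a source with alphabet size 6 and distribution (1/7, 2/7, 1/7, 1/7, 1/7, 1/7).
0.0633 bits

Redundancy measures how far a source is from maximum entropy:
R = H_max - H(X)

Maximum entropy for 6 symbols: H_max = log_2(6) = 2.5850 bits
Actual entropy: H(X) = 2.5216 bits
Redundancy: R = 2.5850 - 2.5216 = 0.0633 bits

This redundancy represents potential for compression: the source could be compressed by 0.0633 bits per symbol.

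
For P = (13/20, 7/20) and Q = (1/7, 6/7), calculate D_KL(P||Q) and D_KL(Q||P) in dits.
D_KL(P||Q) = 0.2916, D_KL(Q||P) = 0.2394

KL divergence is not symmetric: D_KL(P||Q) ≠ D_KL(Q||P) in general.

D_KL(P||Q) = 0.2916 dits
D_KL(Q||P) = 0.2394 dits

No, they are not equal!

This asymmetry is why KL divergence is not a true distance metric.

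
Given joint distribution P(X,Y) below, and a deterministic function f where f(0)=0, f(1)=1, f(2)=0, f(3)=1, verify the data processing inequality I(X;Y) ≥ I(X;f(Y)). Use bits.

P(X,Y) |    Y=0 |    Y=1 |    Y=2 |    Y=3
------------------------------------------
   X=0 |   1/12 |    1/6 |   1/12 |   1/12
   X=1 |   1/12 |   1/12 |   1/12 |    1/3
I(X;Y) = 0.1162, I(X;f(Y)) = 0.0102, inequality holds: 0.1162 ≥ 0.0102

Data Processing Inequality: For any Markov chain X → Y → Z, we have I(X;Y) ≥ I(X;Z).

Here Z = f(Y) is a deterministic function of Y, forming X → Y → Z.

Original I(X;Y) = 0.1162 bits

After applying f:
P(X,Z) where Z=f(Y):
- P(X,Z=0) = P(X,Y=0) + P(X,Y=2)
- P(X,Z=1) = P(X,Y=1) + P(X,Y=3)

I(X;Z) = I(X;f(Y)) = 0.0102 bits

Verification: 0.1162 ≥ 0.0102 ✓

Information cannot be created by processing; the function f can only lose information about X.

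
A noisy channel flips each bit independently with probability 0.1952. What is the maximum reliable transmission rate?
0.2878 bits

For a binary symmetric channel (BSC) with error probability p:
Capacity C = 1 - H(p) bits per symbol

where H(p) = -p log₂(p) - (1-p) log₂(1-p) is the binary entropy function.

H(0.1952) = 0.7122 bits
C = 1 - 0.7122 = 0.2878 bits per symbol

This means we can reliably transmit up to 0.2878 bits of information per channel use.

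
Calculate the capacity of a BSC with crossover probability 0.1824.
0.3147 bits

For a binary symmetric channel (BSC) with error probability p:
Capacity C = 1 - H(p) bits per symbol

where H(p) = -p log₂(p) - (1-p) log₂(1-p) is the binary entropy function.

H(0.1824) = 0.6853 bits
C = 1 - 0.6853 = 0.3147 bits per symbol

This means we can reliably transmit up to 0.3147 bits of information per channel use.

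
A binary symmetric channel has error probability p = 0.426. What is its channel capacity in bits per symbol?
0.0159 bits

For a binary symmetric channel (BSC) with error probability p:
Capacity C = 1 - H(p) bits per symbol

where H(p) = -p log₂(p) - (1-p) log₂(1-p) is the binary entropy function.

H(0.426) = 0.9841 bits
C = 1 - 0.9841 = 0.0159 bits per symbol

This means we can reliably transmit up to 0.0159 bits of information per channel use.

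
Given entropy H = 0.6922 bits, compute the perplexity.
1.6157

Perplexity is 2^H (or exp(H) for natural log).

H = 0.6922 bits
Perplexity = 2^0.6922 = 1.6157

Interpretation: The model's uncertainty is equivalent to choosing uniformly among 1.6 options.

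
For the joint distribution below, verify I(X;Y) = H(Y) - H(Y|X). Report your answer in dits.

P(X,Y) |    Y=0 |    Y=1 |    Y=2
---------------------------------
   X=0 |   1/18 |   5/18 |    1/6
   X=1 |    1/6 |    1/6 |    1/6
I(X;Y) = 0.0187 dits

Mutual information has multiple equivalent forms:
- I(X;Y) = H(X) - H(X|Y)
- I(X;Y) = H(Y) - H(Y|X)
- I(X;Y) = H(X) + H(Y) - H(X,Y)

Computing all quantities:
H(X) = 0.3010, H(Y) = 0.4607, H(X,Y) = 0.7430
H(X|Y) = 0.2823, H(Y|X) = 0.4420

Verification:
H(X) - H(X|Y) = 0.3010 - 0.2823 = 0.0187
H(Y) - H(Y|X) = 0.4607 - 0.4420 = 0.0187
H(X) + H(Y) - H(X,Y) = 0.3010 + 0.4607 - 0.7430 = 0.0187

All forms give I(X;Y) = 0.0187 dits. ✓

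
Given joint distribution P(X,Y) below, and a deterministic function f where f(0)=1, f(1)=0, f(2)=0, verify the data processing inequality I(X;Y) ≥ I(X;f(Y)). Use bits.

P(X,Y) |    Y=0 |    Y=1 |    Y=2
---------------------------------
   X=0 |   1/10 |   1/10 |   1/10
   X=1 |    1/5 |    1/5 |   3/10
I(X;Y) = 0.0058, I(X;f(Y)) = 0.0016, inequality holds: 0.0058 ≥ 0.0016

Data Processing Inequality: For any Markov chain X → Y → Z, we have I(X;Y) ≥ I(X;Z).

Here Z = f(Y) is a deterministic function of Y, forming X → Y → Z.

Original I(X;Y) = 0.0058 bits

After applying f:
P(X,Z) where Z=f(Y):
- P(X,Z=0) = P(X,Y=1) + P(X,Y=2)
- P(X,Z=1) = P(X,Y=0)

I(X;Z) = I(X;f(Y)) = 0.0016 bits

Verification: 0.0058 ≥ 0.0016 ✓

Information cannot be created by processing; the function f can only lose information about X.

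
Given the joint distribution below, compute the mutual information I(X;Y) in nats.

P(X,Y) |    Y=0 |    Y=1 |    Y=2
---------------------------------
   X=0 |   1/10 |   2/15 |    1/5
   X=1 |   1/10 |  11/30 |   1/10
0.0647 nats

Mutual information: I(X;Y) = H(X) + H(Y) - H(X,Y)

Marginals:
P(X) = (13/30, 17/30), H(X) = 0.6842 nats
P(Y) = (1/5, 1/2, 3/10), H(Y) = 1.0297 nats

Joint entropy: H(X,Y) = 1.6492 nats

I(X;Y) = 0.6842 + 1.0297 - 1.6492 = 0.0647 nats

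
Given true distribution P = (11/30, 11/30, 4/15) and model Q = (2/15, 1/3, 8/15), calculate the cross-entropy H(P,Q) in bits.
1.8889 bits

Cross-entropy: H(P,Q) = -Σ p(x) log q(x)

Alternatively: H(P,Q) = H(P) + D_KL(P||Q)
H(P) = 1.5700 bits
D_KL(P||Q) = 0.3189 bits

H(P,Q) = 1.5700 + 0.3189 = 1.8889 bits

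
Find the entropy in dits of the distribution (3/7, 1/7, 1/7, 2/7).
0.5546 dits

Shannon entropy is H(X) = -Σ p(x) log p(x).

For P = (3/7, 1/7, 1/7, 2/7):
H = -3/7 × log_10(3/7) -1/7 × log_10(1/7) -1/7 × log_10(1/7) -2/7 × log_10(2/7)
H = 0.5546 dits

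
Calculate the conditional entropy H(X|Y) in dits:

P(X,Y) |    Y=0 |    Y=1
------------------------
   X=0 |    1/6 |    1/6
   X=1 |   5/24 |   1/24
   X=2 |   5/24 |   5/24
0.4477 dits

Using the chain rule: H(X|Y) = H(X,Y) - H(Y)

First, compute H(X,Y) = 0.7427 dits

Marginal P(Y) = (7/12, 5/12)
H(Y) = 0.2950 dits

H(X|Y) = H(X,Y) - H(Y) = 0.7427 - 0.2950 = 0.4477 dits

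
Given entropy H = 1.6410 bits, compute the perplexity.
3.1188

Perplexity is 2^H (or exp(H) for natural log).

H = 1.6410 bits
Perplexity = 2^1.6410 = 3.1188

Interpretation: The model's uncertainty is equivalent to choosing uniformly among 3.1 options.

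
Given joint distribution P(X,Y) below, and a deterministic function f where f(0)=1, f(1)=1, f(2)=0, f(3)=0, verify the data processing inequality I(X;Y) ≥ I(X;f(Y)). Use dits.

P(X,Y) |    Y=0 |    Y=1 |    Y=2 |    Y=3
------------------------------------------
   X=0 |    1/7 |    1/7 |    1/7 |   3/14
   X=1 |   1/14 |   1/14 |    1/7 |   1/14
I(X;Y) = 0.0088, I(X;f(Y)) = 0.0004, inequality holds: 0.0088 ≥ 0.0004

Data Processing Inequality: For any Markov chain X → Y → Z, we have I(X;Y) ≥ I(X;Z).

Here Z = f(Y) is a deterministic function of Y, forming X → Y → Z.

Original I(X;Y) = 0.0088 dits

After applying f:
P(X,Z) where Z=f(Y):
- P(X,Z=0) = P(X,Y=2) + P(X,Y=3)
- P(X,Z=1) = P(X,Y=0) + P(X,Y=1)

I(X;Z) = I(X;f(Y)) = 0.0004 dits

Verification: 0.0088 ≥ 0.0004 ✓

Information cannot be created by processing; the function f can only lose information about X.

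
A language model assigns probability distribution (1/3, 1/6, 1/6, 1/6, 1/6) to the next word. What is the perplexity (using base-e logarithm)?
4.7622

Perplexity is e^H (or exp(H) for natural log).

First, H = -Σ p log p = 1.5607 nats
Perplexity = e^1.5607 = 4.7622

Interpretation: The model's uncertainty is equivalent to choosing uniformly among 4.8 options.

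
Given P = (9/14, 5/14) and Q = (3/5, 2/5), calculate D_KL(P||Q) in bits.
0.0056 bits

KL divergence: D_KL(P||Q) = Σ p(x) log(p(x)/q(x))

Computing term by term:
  x=0: 9/14 × log_2[(9/14)/(3/5)] = 9/14 × 0.0995 = 0.0640
  x=1: 5/14 × log_2[(5/14)/(2/5)] = 5/14 × -0.1635 = -0.0584

D_KL(P||Q) = 0.0056 bits

Note: KL divergence is always non-negative and equals 0 iff P = Q.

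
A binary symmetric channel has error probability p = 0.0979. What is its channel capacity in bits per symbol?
0.5377 bits

For a binary symmetric channel (BSC) with error probability p:
Capacity C = 1 - H(p) bits per symbol

where H(p) = -p log₂(p) - (1-p) log₂(1-p) is the binary entropy function.

H(0.0979) = 0.4623 bits
C = 1 - 0.4623 = 0.5377 bits per symbol

This means we can reliably transmit up to 0.5377 bits of information per channel use.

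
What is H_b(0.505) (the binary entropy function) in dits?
0.3010 dits

The binary entropy function is:
H(p) = -p log(p) - (1-p) log(1-p)

H(0.505) = -0.505 × log_10(0.505) - 0.495 × log_10(0.495)
H(0.505) = 0.3010 dits

Note: Binary entropy is maximized at p=0.5 (H=1 bit) and minimized at p=0 or p=1 (H=0).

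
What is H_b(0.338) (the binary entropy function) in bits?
0.9229 bits

The binary entropy function is:
H(p) = -p log(p) - (1-p) log(1-p)

H(0.338) = -0.338 × log_2(0.338) - 0.662 × log_2(0.662)
H(0.338) = 0.9229 bits

Note: Binary entropy is maximized at p=0.5 (H=1 bit) and minimized at p=0 or p=1 (H=0).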